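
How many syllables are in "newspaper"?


Word: "newspaper"
Syllable breakdown: news | pa | per
Counting: 3 parts
= 3 syllables


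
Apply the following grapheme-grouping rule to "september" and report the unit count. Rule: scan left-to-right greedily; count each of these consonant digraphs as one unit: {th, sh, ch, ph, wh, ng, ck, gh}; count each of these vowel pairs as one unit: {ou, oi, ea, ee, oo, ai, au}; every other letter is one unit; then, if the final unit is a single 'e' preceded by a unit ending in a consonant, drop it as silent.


Word: "september" (9 letters)
Left-to-right scan:
  1. 's' (letter)
  2. 'e' (letter)
  3. 'p' (letter)
  4. 't' (letter)
  5. 'e' (letter)
  6. 'm' (letter)
  7. 'b' (letter)
  8. 'e' (letter)
  9. 'r' (letter)
Units from scan: 9
Sound units = 9 units


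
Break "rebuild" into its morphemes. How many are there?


Word: "rebuild"
Morphemes: re- | build
Each morpheme carries meaning
= 2 morphemes


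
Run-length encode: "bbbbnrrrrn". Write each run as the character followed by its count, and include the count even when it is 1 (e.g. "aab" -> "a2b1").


String: "bbbbnrrrrn"
Scanning for consecutive runs:
  'b' x 4
  'n' x 1
  'r' x 4
  'n' x 1
RLE = "b4n1r4n1"


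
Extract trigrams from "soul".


Word: "soul" (length 4)
Number of trigrams = 4 - 3 + 1 = 2
  Position 0: "sou"
  Position 1: "oul"
Trigrams = "sou", "oul"


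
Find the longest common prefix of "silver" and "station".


Word 1: "silver"
Word 2: "station"
Comparing from start:
  Pos 0: 's' == 's'
  Pos 1: 'i' != 't' (stop)
LCP = "s" (length 1)


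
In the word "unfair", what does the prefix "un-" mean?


Prefix: un-
As in: unfair -> un- + fair
Meaning = not / reverse


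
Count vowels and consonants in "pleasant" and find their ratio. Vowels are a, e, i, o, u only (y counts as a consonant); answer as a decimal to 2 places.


Word: "pleasant"
Vowels (a,e,i,o,u): 3
Consonants: 5
Ratio = 3/5
= 0.60


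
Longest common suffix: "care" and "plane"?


Word 1: "care"
Word 2: "plane"
Comparing from end:
  Pos -1: 'e' == 'e'
  Pos -2: 'r' != 'n' (stop)
LCS = "e" (length 1)


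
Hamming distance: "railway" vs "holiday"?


Comparing character by character (same length = 7):
  Pos 0: 'r' vs 'h' !=
  Pos 1: 'a' vs 'o' !=
  Pos 2: 'i' vs 'l' !=
  Pos 3: 'l' vs 'i' !=
  Pos 4: 'w' vs 'd' !=
  Pos 5: 'a' vs 'a' =
  Pos 6: 'y' vs 'y' =
Hamming distance = 5


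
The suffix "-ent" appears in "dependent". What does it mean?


Suffix: -ent
Example: dependent (depend + -ent)
Meaning = one who / that which


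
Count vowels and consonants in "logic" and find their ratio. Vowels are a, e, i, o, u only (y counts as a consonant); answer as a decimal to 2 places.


Word: "logic"
Vowels (a,e,i,o,u): 2
Consonants: 3
Ratio = 2/3
= 0.67


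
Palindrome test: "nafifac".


Word: "nafifac"
Reversed: "cafifan"
Forward == Backward? nafifac != cafifan
Palindrome = No


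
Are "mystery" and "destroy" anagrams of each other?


Word 1: "mystery" → sorted: emrstyy
Word 2: "destroy" → sorted: deorsty
Same letters? emrstyy != deorsty
Anagram = No


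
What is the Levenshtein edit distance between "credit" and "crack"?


Word 1: "credit" (length 6)
Word 2: "crack" (length 5)
One optimal edit sequence (insert/delete/substitute each cost 1):
  1. keep 'c'
  2. keep 'r'
  3. delete 'e'  (+1)
  4. substitute 'd' -> 'a'  (+1)
  5. substitute 'i' -> 'c'  (+1)
  6. substitute 't' -> 'k'  (+1)
Total edit operations: 4
Edit distance = 4


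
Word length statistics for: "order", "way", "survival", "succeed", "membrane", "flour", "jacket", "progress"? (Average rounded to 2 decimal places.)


Lengths: "order"=5, "way"=3, "survival"=8, "succeed"=7, "membrane"=8, "flour"=5, "jacket"=6, "progress"=8
Sum = 50, Count = 8
Average = 50/8 = 6.25
= avg=6.25, min=3, max=8


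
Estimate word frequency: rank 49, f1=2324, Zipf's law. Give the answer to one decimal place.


Zipf's law: f(r) = f(1) / r
f(1) = 2324
f(49) = 2324 / 49
= 47.4 occurrences


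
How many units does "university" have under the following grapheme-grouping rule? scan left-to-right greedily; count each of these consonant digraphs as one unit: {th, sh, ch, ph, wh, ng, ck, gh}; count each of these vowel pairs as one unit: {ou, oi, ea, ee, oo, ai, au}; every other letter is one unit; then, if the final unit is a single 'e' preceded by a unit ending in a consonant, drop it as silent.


Word: "university" (10 letters)
Left-to-right scan:
  1. 'u' (letter)
  2. 'n' (letter)
  3. 'i' (letter)
  4. 'v' (letter)
  5. 'e' (letter)
  6. 'r' (letter)
  7. 's' (letter)
  8. 'i' (letter)
  9. 't' (letter)
  10. 'y' (letter)
Units from scan: 10
Sound units = 10 units


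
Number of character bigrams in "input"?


Word: "input" (length 5)
Number of 2-grams = length - 2 + 1 = 5 - 2 + 1
= 4


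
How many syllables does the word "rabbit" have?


Word: "rabbit"
Syllable breakdown: rab / bit
Counting: 2 parts
= 2 syllables


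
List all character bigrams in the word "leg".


Word: "leg" (length 3)
Number of bigrams = 3 - 2 + 1 = 2
  Position 0: "le"
  Position 1: "eg"
Bigrams = "le", "eg"


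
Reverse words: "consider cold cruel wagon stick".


Original: "consider cold cruel wagon stick"
Words (1..n): consider | cold | cruel | wagon | stick
Reversed (n..1): stick | wagon | cruel | cold | consider
Result = "stick wagon cruel cold consider"


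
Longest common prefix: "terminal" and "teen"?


Word 1: "terminal"
Word 2: "teen"
Comparing from start:
  Pos 0: 't' == 't'
  Pos 1: 'e' == 'e'
  Pos 2: 'r' != 'e' (stop)
LCP = "te" (length 2)


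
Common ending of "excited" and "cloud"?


Word 1: "excited"
Word 2: "cloud"
Comparing from end:
  Pos -1: 'd' == 'd'
  Pos -2: 'e' != 'u' (stop)
LCS = "d" (length 1)


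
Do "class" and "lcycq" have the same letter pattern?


Pattern of "class": [0, 1, 2, 3, 3]
Pattern of "lcycq": [0, 1, 2, 1, 3]
Patterns do not match
Same pattern = No


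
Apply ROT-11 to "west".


Word: "west"
Shift: 11
Each letter → (letter + shift) mod 26:
  'w' (22) + 11 = 7 → 'h'
  'e' (4) + 11 = 15 → 'p'
  's' (18) + 11 = 3 → 'd'
  't' (19) + 11 = 4 → 'e'
Result = "hpde"


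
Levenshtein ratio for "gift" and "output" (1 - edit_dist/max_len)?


Word 1: "gift" (length 4)
Word 2: "output" (length 6)
One optimal edit sequence:
  1. insert 'o'  (+1)
  2. insert 'u'  (+1)
  3. substitute 'g' -> 't'  (+1)
  4. substitute 'i' -> 'p'  (+1)
  5. substitute 'f' -> 'u'  (+1)
  6. keep 't'
Edit distance = 5
Max length = max(4, 6) = 6
Similarity = 1 - 5/6
= 0.1667


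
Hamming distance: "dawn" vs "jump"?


Comparing character by character (same length = 4):
  Pos 0: 'd' vs 'j' !=
  Pos 1: 'a' vs 'u' !=
  Pos 2: 'w' vs 'm' !=
  Pos 3: 'n' vs 'p' !=
Hamming distance = 4


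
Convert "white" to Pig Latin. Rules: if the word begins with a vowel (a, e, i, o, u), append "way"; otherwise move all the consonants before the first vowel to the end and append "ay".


Word: "white"
Starts with consonant(s) → move to end, add 'ay'
Consonant cluster: "wh"
Pig Latin = "itewhay"


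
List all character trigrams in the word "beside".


Word: "beside" (length 6)
Number of trigrams = 6 - 3 + 1 = 4
  Position 0: "bes"
  Position 1: "esi"
  Position 2: "sid"
  Position 3: "ide"
Trigrams = "bes", "esi", "sid", "ide"


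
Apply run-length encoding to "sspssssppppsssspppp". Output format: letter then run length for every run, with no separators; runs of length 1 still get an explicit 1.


String: "sspssssppppsssspppp"
Scanning for consecutive runs:
  's' x 2
  'p' x 1
  's' x 4
  'p' x 4
  's' x 4
  'p' x 4
RLE = "s2p1s4p4s4p4"


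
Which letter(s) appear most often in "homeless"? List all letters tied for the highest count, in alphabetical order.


Word: "homeless"
Letter counts:
  'e': 2
  'h': 1
  'l': 1
  'm': 1
  'o': 1
  's': 2
Maximum count = 2
Most frequent = 'e', 's' (2 times each)


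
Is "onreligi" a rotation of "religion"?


Word: "religion", Candidate: "onreligi"
Method: check if candidate is substring of word+word
"religionreligion" contains "onreligi"? Yes
Is rotation = Yes


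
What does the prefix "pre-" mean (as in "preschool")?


Prefix: pre-
Example: preschool = pre- + school
Meaning = before


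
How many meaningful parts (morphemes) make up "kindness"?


Word: "kindness"
Morphemes: kind + -ness
Each morpheme carries meaning
= 2 morphemes


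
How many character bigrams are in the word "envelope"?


Word: "envelope" (length 8)
Number of 2-grams = length - 2 + 1 = 8 - 2 + 1
= 7


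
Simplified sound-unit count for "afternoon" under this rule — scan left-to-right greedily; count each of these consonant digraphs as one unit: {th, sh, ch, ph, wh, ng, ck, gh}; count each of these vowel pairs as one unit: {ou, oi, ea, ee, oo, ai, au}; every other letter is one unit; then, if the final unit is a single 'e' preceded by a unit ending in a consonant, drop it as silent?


Word: "afternoon" (9 letters)
Left-to-right scan:
  (1) 'a' (letter)
  (2) 'f' (letter)
  (3) 't' (letter)
  (4) 'e' (letter)
  (5) 'r' (letter)
  (6) 'n' (letter)
  (7) 'oo' (vowel-pair)
  (8) 'n' (letter)
Units from scan: 8
Sound units = 8 units


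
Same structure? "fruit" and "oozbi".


Pattern of "fruit": [0, 1, 2, 3, 4]
Pattern of "oozbi": [0, 0, 1, 2, 3]
Patterns do not match
Same pattern = No


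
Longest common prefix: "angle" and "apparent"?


Word 1: "angle"
Word 2: "apparent"
Comparing from start:
  Pos 0: 'a' == 'a'
  Pos 1: 'n' != 'p' (stop)
LCP = "a" (length 1)


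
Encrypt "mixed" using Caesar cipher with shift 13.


Word: "mixed"
Shift: 13
Each letter → (letter + shift) mod 26:
  'm' (12) + 13 = 25 → 'z'
  'i' (8) + 13 = 21 → 'v'
  'x' (23) + 13 = 10 → 'k'
  'e' (4) + 13 = 17 → 'r'
  'd' (3) + 13 = 16 → 'q'
Result = "zvkrq"


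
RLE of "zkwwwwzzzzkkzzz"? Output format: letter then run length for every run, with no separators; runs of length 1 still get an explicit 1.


String: "zkwwwwzzzzkkzzz"
Scanning for consecutive runs:
  'z' x 1
  'k' x 1
  'w' x 4
  'z' x 4
  'k' x 2
  'z' x 3
RLE = "z1k1w4z4k2z3"


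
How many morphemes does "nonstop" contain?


Word: "nonstop"
Morphemes: non- / stop
Each morpheme carries meaning
= 2 morphemes


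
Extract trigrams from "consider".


Word: "consider" (length 8)
Number of trigrams = 8 - 3 + 1 = 6
  Position 0: "con"
  Position 1: "ons"
  Position 2: "nsi"
  Position 3: "sid"
  Position 4: "ide"
  Position 5: "der"
Trigrams = "con", "ons", "nsi", "sid", "ide", "der"


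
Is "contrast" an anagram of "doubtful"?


Word 1: "doubtful" → sorted: bdflotuu
Word 2: "contrast" → sorted: acnorstt
Same letters? bdflotuu != acnorstt
Anagram = No


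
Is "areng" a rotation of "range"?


Word: "range", Candidate: "areng"
Method: check if candidate is substring of word+word
"rangerange" contains "areng"? No
Is rotation = No


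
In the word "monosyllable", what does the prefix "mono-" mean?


Prefix: mono-
As in: monosyllable -> mono- + syllable
Meaning = one


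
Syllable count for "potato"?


Word: "potato"
Syllable breakdown: po | ta | to
Counting: 3 parts
= 3 syllables


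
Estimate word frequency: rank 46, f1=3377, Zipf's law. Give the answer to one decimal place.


Zipf's law: f(r) = f(1) / r
f(1) = 3377
f(46) = 3377 / 46
= 73.4 occurrences


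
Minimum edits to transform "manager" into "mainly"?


Word 1: "manager" (length 7)
Word 2: "mainly" (length 6)
One optimal edit sequence (insert/delete/substitute each cost 1):
  1. keep 'm'
  2. keep 'a'
  3. delete 'n'  (+1)
  4. substitute 'a' -> 'i'  (+1)
  5. substitute 'g' -> 'n'  (+1)
  6. substitute 'e' -> 'l'  (+1)
  7. substitute 'r' -> 'y'  (+1)
Total edit operations: 5
Edit distance = 5


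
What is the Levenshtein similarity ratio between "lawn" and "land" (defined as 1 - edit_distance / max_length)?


Word 1: "lawn" (length 4)
Word 2: "land" (length 4)
One optimal edit sequence:
  1. keep 'l'
  2. keep 'a'
  3. substitute 'w' -> 'n'  (+1)
  4. substitute 'n' -> 'd'  (+1)
Edit distance = 2
Max length = max(4, 4) = 4
Similarity = 1 - 2/4
= 0.5000


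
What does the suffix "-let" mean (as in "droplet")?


Suffix: -let
Example: droplet = drop + -let
Meaning = small


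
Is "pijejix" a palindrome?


Word: "pijejix"
Reversed: "xijejip"
Forward == Backward? pijejix != xijejip
Palindrome = No


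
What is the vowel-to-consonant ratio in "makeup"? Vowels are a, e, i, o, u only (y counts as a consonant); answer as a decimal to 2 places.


Word: "makeup"
Vowels (a,e,i,o,u): 3
Consonants: 3
Ratio = 3/3
= 1.00


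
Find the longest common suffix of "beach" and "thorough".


Word 1: "beach"
Word 2: "thorough"
Comparing from end:
  Pos -1: 'h' == 'h'
  Pos -2: 'c' != 'g' (stop)
LCS = "h" (length 1)


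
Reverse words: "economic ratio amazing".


Original: "economic ratio amazing"
Words (1..n): economic | ratio | amazing
Reversed (n..1): amazing | ratio | economic
Result = "amazing ratio economic"


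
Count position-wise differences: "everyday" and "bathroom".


Comparing character by character (same length = 8):
  Pos 0: 'e' vs 'b' !=
  Pos 1: 'v' vs 'a' !=
  Pos 2: 'e' vs 't' !=
  Pos 3: 'r' vs 'h' !=
  Pos 4: 'y' vs 'r' !=
  Pos 5: 'd' vs 'o' !=
  Pos 6: 'a' vs 'o' !=
  Pos 7: 'y' vs 'm' !=
Hamming distance = 8


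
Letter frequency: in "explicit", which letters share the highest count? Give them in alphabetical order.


Word: "explicit"
Letter counts:
  'c': 1
  'e': 1
  'i': 2
  'l': 1
  'p': 1
  't': 1
  'x': 1
Maximum count = 2
Most frequent = 'i' (2 times each)


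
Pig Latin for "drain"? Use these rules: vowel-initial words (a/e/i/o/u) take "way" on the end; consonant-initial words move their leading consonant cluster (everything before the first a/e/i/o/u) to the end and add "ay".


Word: "drain"
Starts with consonant(s) → move to end, add 'ay'
Consonant cluster: "dr"
Pig Latin = "aindray"


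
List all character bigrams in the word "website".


Word: "website" (length 7)
Number of bigrams = 7 - 2 + 1 = 6
  Position 0: "we"
  Position 1: "eb"
  Position 2: "bs"
  Position 3: "si"
  Position 4: "it"
  Position 5: "te"
Bigrams = "we", "eb", "bs", "si", "it", "te"


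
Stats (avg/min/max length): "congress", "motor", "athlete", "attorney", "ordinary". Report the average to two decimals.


Lengths: "congress"=8, "motor"=5, "athlete"=7, "attorney"=8, "ordinary"=8
Sum = 36, Count = 5
Average = 36/5 = 7.20
= avg=7.20, min=5, max=8


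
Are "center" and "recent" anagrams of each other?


Word 1: "center" → sorted: ceenrt
Word 2: "recent" → sorted: ceenrt
Same letters? ceenrt == ceenrt
Anagram = Yes


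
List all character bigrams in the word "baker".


Word: "baker" (length 5)
Number of bigrams = 5 - 2 + 1 = 4
  Position 0: "ba"
  Position 1: "ak"
  Position 2: "ke"
  Position 3: "er"
Bigrams = "ba", "ak", "ke", "er"


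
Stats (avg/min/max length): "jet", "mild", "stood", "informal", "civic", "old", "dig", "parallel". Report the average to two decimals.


Lengths: "jet"=3, "mild"=4, "stood"=5, "informal"=8, "civic"=5, "old"=3, "dig"=3, "parallel"=8
Sum = 39, Count = 8
Average = 39/8 = 4.88
= avg=4.88, min=3, max=8


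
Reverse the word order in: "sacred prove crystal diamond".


Original: "sacred prove crystal diamond"
Words (1..n): sacred | prove | crystal | diamond
Reversed (n..1): diamond | crystal | prove | sacred
Result = "diamond crystal prove sacred"


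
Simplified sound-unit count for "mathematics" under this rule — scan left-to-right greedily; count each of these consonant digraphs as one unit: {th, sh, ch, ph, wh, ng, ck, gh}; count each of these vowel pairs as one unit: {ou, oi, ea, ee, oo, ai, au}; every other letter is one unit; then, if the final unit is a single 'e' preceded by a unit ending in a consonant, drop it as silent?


Word: "mathematics" (11 letters)
Left-to-right scan:
  [1] 'm' (letter)
  [2] 'a' (letter)
  [3] 'th' (digraph)
  [4] 'e' (letter)
  [5] 'm' (letter)
  [6] 'a' (letter)
  [7] 't' (letter)
  [8] 'i' (letter)
  [9] 'c' (letter)
  [10] 's' (letter)
Units from scan: 10
Sound units = 10 units


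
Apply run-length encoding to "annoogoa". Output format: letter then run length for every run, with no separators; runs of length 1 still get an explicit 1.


String: "annoogoa"
Scanning for consecutive runs:
  'a' x 1
  'n' x 2
  'o' x 2
  'g' x 1
  'o' x 1
  'a' x 1
RLE = "a1n2o2g1o1a1"


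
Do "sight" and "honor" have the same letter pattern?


Pattern of "sight": [0, 1, 2, 3, 4]
Pattern of "honor": [0, 1, 2, 1, 3]
Patterns do not match
Same pattern = No


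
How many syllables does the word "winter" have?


Word: "winter"
Syllable breakdown: win · ter
Counting: 2 parts
= 2 syllables


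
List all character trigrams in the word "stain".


Word: "stain" (length 5)
Number of trigrams = 5 - 3 + 1 = 3
  Position 0: "sta"
  Position 1: "tai"
  Position 2: "ain"
Trigrams = "sta", "tai", "ain"


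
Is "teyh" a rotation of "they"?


Word: "they", Candidate: "teyh"
Method: check if candidate is substring of word+word
"theythey" contains "teyh"? No
Is rotation = No


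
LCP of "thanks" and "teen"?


Word 1: "thanks"
Word 2: "teen"
Comparing from start:
  Pos 0: 't' == 't'
  Pos 1: 'h' != 'e' (stop)
LCP = "t" (length 1)


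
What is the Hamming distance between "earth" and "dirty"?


Comparing character by character (same length = 5):
  Pos 0: 'e' vs 'd' !=
  Pos 1: 'a' vs 'i' !=
  Pos 2: 'r' vs 'r' =
  Pos 3: 't' vs 't' =
  Pos 4: 'h' vs 'y' !=
Hamming distance = 3


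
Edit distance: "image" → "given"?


Word 1: "image" (length 5)
Word 2: "given" (length 5)
One optimal edit sequence (insert/delete/substitute each cost 1):
  1. substitute 'i' -> 'g'  (+1)
  2. substitute 'm' -> 'i'  (+1)
  3. substitute 'a' -> 'v'  (+1)
  4. substitute 'g' -> 'e'  (+1)
  5. substitute 'e' -> 'n'  (+1)
Total edit operations: 5
Edit distance = 5


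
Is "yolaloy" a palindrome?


Word: "yolaloy"
Reversed: "yolaloy"
Forward == Backward? yolaloy == yolaloy
Palindrome = Yes


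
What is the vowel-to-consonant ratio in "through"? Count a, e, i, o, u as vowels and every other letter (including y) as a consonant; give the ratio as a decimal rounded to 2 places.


Word: "through"
Vowels (a,e,i,o,u): 2
Consonants: 5
Ratio = 2/5
= 0.40


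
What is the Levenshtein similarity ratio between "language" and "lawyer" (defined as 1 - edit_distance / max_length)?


Word 1: "language" (length 8)
Word 2: "lawyer" (length 6)
One optimal edit sequence:
  1. keep 'l'
  2. keep 'a'
  3. delete 'n'  (+1)
  4. delete 'g'  (+1)
  5. substitute 'u' -> 'w'  (+1)
  6. substitute 'a' -> 'y'  (+1)
  7. substitute 'g' -> 'e'  (+1)
  8. substitute 'e' -> 'r'  (+1)
Edit distance = 6
Max length = max(8, 6) = 8
Similarity = 1 - 6/8
= 0.2500


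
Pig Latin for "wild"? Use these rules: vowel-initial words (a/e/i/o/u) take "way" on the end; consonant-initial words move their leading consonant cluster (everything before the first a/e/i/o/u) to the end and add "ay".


Word: "wild"
Starts with consonant(s) → move to end, add 'ay'
Consonant cluster: "w"
Pig Latin = "ildway"


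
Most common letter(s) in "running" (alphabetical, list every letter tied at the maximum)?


Word: "running"
Letter counts:
  'g': 1
  'i': 1
  'n': 3
  'r': 1
  'u': 1
Maximum count = 3
Most frequent = 'n' (3 times each)


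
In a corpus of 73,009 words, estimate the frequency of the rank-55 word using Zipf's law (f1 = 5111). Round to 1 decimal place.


Zipf's law: f(r) = f(1) / r
f(1) = 5111
f(55) = 5111 / 55
= 92.9 occurrences


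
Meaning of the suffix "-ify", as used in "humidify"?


Suffix: -ify
As in: humidify -> humid + -ify
Meaning = to make


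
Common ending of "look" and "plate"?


Word 1: "look"
Word 2: "plate"
Comparing from end:
  Pos -1: 'k' != 'e' (stop)
LCS = "" (length 0)


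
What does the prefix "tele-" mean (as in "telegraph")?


Prefix: tele-
As in: telegraph -> tele- + graph
Meaning = distant


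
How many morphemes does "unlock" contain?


Word: "unlock"
Morphemes: un- / lock
Each morpheme carries meaning
= 2 morphemes


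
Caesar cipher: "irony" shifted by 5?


Word: "irony"
Shift: 5
Each letter → (letter + shift) mod 26:
  'i' (8) + 5 = 13 → 'n'
  'r' (17) + 5 = 22 → 'w'
  'o' (14) + 5 = 19 → 't'
  'n' (13) + 5 = 18 → 's'
  'y' (24) + 5 = 3 → 'd'
Result = "nwtsd"


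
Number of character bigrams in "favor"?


Word: "favor" (length 5)
Number of 2-grams = length - 2 + 1 = 5 - 2 + 1
= 4


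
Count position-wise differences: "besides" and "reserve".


Comparing character by character (same length = 7):
  Pos 0: 'b' vs 'r' !=
  Pos 1: 'e' vs 'e' =
  Pos 2: 's' vs 's' =
  Pos 3: 'i' vs 'e' !=
  Pos 4: 'd' vs 'r' !=
  Pos 5: 'e' vs 'v' !=
  Pos 6: 's' vs 'e' !=
Hamming distance = 5


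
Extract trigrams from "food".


Word: "food" (length 4)
Number of trigrams = 4 - 3 + 1 = 2
  Position 0: "foo"
  Position 1: "ood"
Trigrams = "foo", "ood"


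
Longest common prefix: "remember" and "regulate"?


Word 1: "remember"
Word 2: "regulate"
Comparing from start:
  Pos 0: 'r' == 'r'
  Pos 1: 'e' == 'e'
  Pos 2: 'm' != 'g' (stop)
LCP = "re" (length 2)


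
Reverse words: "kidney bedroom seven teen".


Original: "kidney bedroom seven teen"
Words (1..n): kidney | bedroom | seven | teen
Reversed (n..1): teen | seven | bedroom | kidney
Result = "teen seven bedroom kidney"


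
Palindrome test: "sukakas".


Word: "sukakas"
Reversed: "sakakus"
Forward == Backward? sukakas != sakakus
Palindrome = No


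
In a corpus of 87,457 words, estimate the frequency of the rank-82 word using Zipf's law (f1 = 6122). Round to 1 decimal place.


Zipf's law: f(r) = f(1) / r
f(1) = 6122
f(82) = 6122 / 82
= 74.7 occurrences


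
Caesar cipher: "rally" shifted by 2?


Word: "rally"
Shift: 2
Each letter → (letter + shift) mod 26:
  'r' (17) + 2 = 19 → 't'
  'a' (0) + 2 = 2 → 'c'
  'l' (11) + 2 = 13 → 'n'
  'l' (11) + 2 = 13 → 'n'
  'y' (24) + 2 = 0 → 'a'
Result = "tcnna"


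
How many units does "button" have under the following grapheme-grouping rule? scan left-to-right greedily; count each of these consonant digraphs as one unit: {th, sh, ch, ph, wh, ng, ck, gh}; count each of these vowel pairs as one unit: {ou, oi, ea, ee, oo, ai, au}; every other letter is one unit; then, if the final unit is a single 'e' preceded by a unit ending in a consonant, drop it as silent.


Word: "button" (6 letters)
Left-to-right scan:
  1. 'b' (letter)
  2. 'u' (letter)
  3. 't' (letter)
  4. 't' (letter)
  5. 'o' (letter)
  6. 'n' (letter)
Units from scan: 6
Sound units = 6 units


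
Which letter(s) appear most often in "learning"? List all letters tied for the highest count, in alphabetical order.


Word: "learning"
Letter counts:
  'a': 1
  'e': 1
  'g': 1
  'i': 1
  'l': 1
  'n': 2
  'r': 1
Maximum count = 2
Most frequent = 'n' (2 times each)


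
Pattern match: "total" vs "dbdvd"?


Pattern of "total": [0, 1, 0, 2, 3]
Pattern of "dbdvd": [0, 1, 0, 2, 0]
Patterns do not match
Same pattern = No


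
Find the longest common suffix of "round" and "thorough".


Word 1: "round"
Word 2: "thorough"
Comparing from end:
  Pos -1: 'd' != 'h' (stop)
LCS = "" (length 0)


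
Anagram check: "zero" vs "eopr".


Word 1: "zero" → sorted: eorz
Word 2: "eopr" → sorted: eopr
Same letters? eorz != eopr
Anagram = No


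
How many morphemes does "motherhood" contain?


Word: "motherhood"
Morphemes: mother + -hood
Each morpheme carries meaning
= 2 morphemes


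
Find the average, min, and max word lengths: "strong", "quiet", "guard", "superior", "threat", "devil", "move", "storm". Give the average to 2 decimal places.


Lengths: "strong"=6, "quiet"=5, "guard"=5, "superior"=8, "threat"=6, "devil"=5, "move"=4, "storm"=5
Sum = 44, Count = 8
Average = 44/8 = 5.50
= avg=5.50, min=4, max=8


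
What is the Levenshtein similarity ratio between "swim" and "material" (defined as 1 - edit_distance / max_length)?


Word 1: "swim" (length 4)
Word 2: "material" (length 8)
One optimal edit sequence:
  1. insert 'm'  (+1)
  2. insert 'a'  (+1)
  3. insert 't'  (+1)
  4. substitute 's' -> 'e'  (+1)
  5. substitute 'w' -> 'r'  (+1)
  6. keep 'i'
  7. insert 'a'  (+1)
  8. substitute 'm' -> 'l'  (+1)
Edit distance = 7
Max length = max(4, 8) = 8
Similarity = 1 - 7/8
= 0.1250


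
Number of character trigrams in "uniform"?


Word: "uniform" (length 7)
Number of 3-grams = length - 3 + 1 = 7 - 3 + 1
= 5


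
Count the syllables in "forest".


Word: "forest"
Syllable breakdown: for / est
Counting: 2 parts
= 2 syllables


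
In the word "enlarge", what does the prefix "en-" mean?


Prefix: en-
As in: enlarge -> en- + large
Meaning = cause to / put into


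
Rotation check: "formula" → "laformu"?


Word: "formula", Candidate: "laformu"
Method: check if candidate is substring of word+word
"formulaformula" contains "laformu"? Yes
Is rotation = Yes


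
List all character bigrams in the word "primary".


Word: "primary" (length 7)
Number of bigrams = 7 - 2 + 1 = 6
  Position 0: "pr"
  Position 1: "ri"
  Position 2: "im"
  Position 3: "ma"
  Position 4: "ar"
  Position 5: "ry"
Bigrams = "pr", "ri", "im", "ma", "ar", "ry"


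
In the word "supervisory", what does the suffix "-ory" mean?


Suffix: -ory
Example: supervisory = supervise + -ory, with a spelling change
Meaning = relating to / place for


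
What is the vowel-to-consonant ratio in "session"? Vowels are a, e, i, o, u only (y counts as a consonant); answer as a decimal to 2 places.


Word: "session"
Vowels (a,e,i,o,u): 3
Consonants: 4
Ratio = 3/4
= 0.75


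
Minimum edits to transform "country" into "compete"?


Word 1: "country" (length 7)
Word 2: "compete" (length 7)
One optimal edit sequence (insert/delete/substitute each cost 1):
  1. keep 'c'
  2. keep 'o'
  3. substitute 'u' -> 'm'  (+1)
  4. substitute 'n' -> 'p'  (+1)
  5. substitute 't' -> 'e'  (+1)
  6. substitute 'r' -> 't'  (+1)
  7. substitute 'y' -> 'e'  (+1)
Total edit operations: 5
Edit distance = 5


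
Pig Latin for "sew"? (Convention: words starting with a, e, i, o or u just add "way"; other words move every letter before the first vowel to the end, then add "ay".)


Word: "sew"
Starts with consonant(s) → move to end, add 'ay'
Consonant cluster: "s"
Pig Latin = "ewsay"


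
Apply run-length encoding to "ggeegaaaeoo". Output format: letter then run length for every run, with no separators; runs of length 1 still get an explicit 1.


String: "ggeegaaaeoo"
Scanning for consecutive runs:
  'g' x 2
  'e' x 2
  'g' x 1
  'a' x 3
  'e' x 1
  'o' x 2
RLE = "g2e2g1a3e1o2"


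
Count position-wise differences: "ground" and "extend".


Comparing character by character (same length = 6):
  Pos 0: 'g' vs 'e' !=
  Pos 1: 'r' vs 'x' !=
  Pos 2: 'o' vs 't' !=
  Pos 3: 'u' vs 'e' !=
  Pos 4: 'n' vs 'n' =
  Pos 5: 'd' vs 'd' =
Hamming distance = 4


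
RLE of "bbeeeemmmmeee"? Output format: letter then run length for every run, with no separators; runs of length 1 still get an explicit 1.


String: "bbeeeemmmmeee"
Scanning for consecutive runs:
  'b' x 2
  'e' x 4
  'm' x 4
  'e' x 3
RLE = "b2e4m4e3"


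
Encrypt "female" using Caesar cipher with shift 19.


Word: "female"
Shift: 19
Each letter → (letter + shift) mod 26:
  'f' (5) + 19 = 24 → 'y'
  'e' (4) + 19 = 23 → 'x'
  'm' (12) + 19 = 5 → 'f'
  'a' (0) + 19 = 19 → 't'
  'l' (11) + 19 = 4 → 'e'
  'e' (4) + 19 = 23 → 'x'
Result = "yxftex"


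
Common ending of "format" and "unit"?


Word 1: "format"
Word 2: "unit"
Comparing from end:
  Pos -1: 't' == 't'
  Pos -2: 'a' != 'i' (stop)
LCS = "t" (length 1)


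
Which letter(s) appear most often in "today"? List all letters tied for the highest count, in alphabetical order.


Word: "today"
Letter counts:
  'a': 1
  'd': 1
  'o': 1
  't': 1
  'y': 1
Maximum count = 1
Most frequent = 'a', 'd', 'o', 't', 'y' (1 time each)


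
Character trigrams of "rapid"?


Word: "rapid" (length 5)
Number of trigrams = 5 - 3 + 1 = 3
  Position 0: "rap"
  Position 1: "api"
  Position 2: "pid"
Trigrams = "rap", "api", "pid"


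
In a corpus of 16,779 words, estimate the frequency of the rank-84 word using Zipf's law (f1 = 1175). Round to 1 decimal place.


Zipf's law: f(r) = f(1) / r
f(1) = 1175
f(84) = 1175 / 84
= 14.0 occurrences


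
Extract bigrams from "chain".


Word: "chain" (length 5)
Number of bigrams = 5 - 2 + 1 = 4
  Position 0: "ch"
  Position 1: "ha"
  Position 2: "ai"
  Position 3: "in"
Bigrams = "ch", "ha", "ai", "in"


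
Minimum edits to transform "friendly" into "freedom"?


Word 1: "friendly" (length 8)
Word 2: "freedom" (length 7)
One optimal edit sequence (insert/delete/substitute each cost 1):
  1. keep 'f'
  2. keep 'r'
  3. delete 'i'  (+1)
  4. keep 'e'
  5. substitute 'n' -> 'e'  (+1)
  6. keep 'd'
  7. substitute 'l' -> 'o'  (+1)
  8. substitute 'y' -> 'm'  (+1)
Total edit operations: 4
Edit distance = 4


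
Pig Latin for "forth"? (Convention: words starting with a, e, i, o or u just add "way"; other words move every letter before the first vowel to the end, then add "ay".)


Word: "forth"
Starts with consonant(s) → move to end, add 'ay'
Consonant cluster: "f"
Pig Latin = "orthfay"


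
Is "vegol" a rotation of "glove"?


Word: "glove", Candidate: "vegol"
Method: check if candidate is substring of word+word
"gloveglove" contains "vegol"? No
Is rotation = No


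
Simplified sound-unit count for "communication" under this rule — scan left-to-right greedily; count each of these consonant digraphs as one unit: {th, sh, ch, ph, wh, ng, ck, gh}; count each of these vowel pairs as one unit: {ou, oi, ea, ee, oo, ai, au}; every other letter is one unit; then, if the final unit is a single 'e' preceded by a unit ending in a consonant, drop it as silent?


Word: "communication" (13 letters)
Left-to-right scan:
  (1) 'c' (letter)
  (2) 'o' (letter)
  (3) 'm' (letter)
  (4) 'm' (letter)
  (5) 'u' (letter)
  (6) 'n' (letter)
  (7) 'i' (letter)
  (8) 'c' (letter)
  (9) 'a' (letter)
  (10) 't' (letter)
  (11) 'i' (letter)
  (12) 'o' (letter)
  (13) 'n' (letter)
Units from scan: 13
Sound units = 13 units


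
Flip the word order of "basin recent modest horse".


Original: "basin recent modest horse"
Words (1..n): basin | recent | modest | horse
Reversed (n..1): horse | modest | recent | basin
Result = "horse modest recent basin"


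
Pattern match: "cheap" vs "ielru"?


Pattern of "cheap": [0, 1, 2, 3, 4]
Pattern of "ielru": [0, 1, 2, 3, 4]
Patterns match
Same pattern = Yes


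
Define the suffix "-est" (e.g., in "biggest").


Suffix: -est
As in: biggest -> big + -est, with a spelling change
Meaning = most


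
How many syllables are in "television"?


Word: "television"
Syllable breakdown: tel | e | vi | sion
Counting: 4 parts
= 4 syllables


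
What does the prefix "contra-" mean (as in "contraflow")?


Prefix: contra-
Example: contraflow (contra- + flow)
Meaning = against


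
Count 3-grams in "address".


Word: "address" (length 7)
Number of 3-grams = length - 3 + 1 = 7 - 3 + 1
= 5


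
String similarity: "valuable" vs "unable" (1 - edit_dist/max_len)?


Word 1: "valuable" (length 8)
Word 2: "unable" (length 6)
One optimal edit sequence:
  1. delete 'v'  (+1)
  2. delete 'a'  (+1)
  3. substitute 'l' -> 'u'  (+1)
  4. substitute 'u' -> 'n'  (+1)
  5. keep 'a'
  6. keep 'b'
  7. keep 'l'
  8. keep 'e'
Edit distance = 4
Max length = max(8, 6) = 8
Similarity = 1 - 4/8
= 0.5000


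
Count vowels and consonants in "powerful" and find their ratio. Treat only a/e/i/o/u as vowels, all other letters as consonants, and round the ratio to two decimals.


Word: "powerful"
Vowels (a,e,i,o,u): 3
Consonants: 5
Ratio = 3/5
= 0.60


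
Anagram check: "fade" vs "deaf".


Word 1: "fade" → sorted: adef
Word 2: "deaf" → sorted: adef
Same letters? adef == adef
Anagram = Yes


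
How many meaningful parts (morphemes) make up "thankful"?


Word: "thankful"
Morphemes: thank + -ful
Each morpheme carries meaning
= 2 morphemes


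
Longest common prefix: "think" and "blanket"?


Word 1: "think"
Word 2: "blanket"
Comparing from start:
  Pos 0: 't' != 'b' (stop)
LCP = "" (length 0)


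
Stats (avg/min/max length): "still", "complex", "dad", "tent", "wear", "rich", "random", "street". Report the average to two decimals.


Lengths: "still"=5, "complex"=7, "dad"=3, "tent"=4, "wear"=4, "rich"=4, "random"=6, "street"=6
Sum = 39, Count = 8
Average = 39/8 = 4.88
= avg=4.88, min=3, max=7


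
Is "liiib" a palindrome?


Word: "liiib"
Reversed: "biiil"
Forward == Backward? liiib != biiil
Palindrome = No


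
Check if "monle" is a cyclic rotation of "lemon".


Word: "lemon", Candidate: "monle"
Method: check if candidate is substring of word+word
"lemonlemon" contains "monle"? Yes
Is rotation = Yes


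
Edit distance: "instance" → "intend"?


Word 1: "instance" (length 8)
Word 2: "intend" (length 6)
One optimal edit sequence (insert/delete/substitute each cost 1):
  1. keep 'i'
  2. keep 'n'
  3. delete 's'  (+1)
  4. keep 't'
  5. substitute 'a' -> 'e'  (+1)
  6. keep 'n'
  7. delete 'c'  (+1)
  8. substitute 'e' -> 'd'  (+1)
Total edit operations: 4
Edit distance = 4


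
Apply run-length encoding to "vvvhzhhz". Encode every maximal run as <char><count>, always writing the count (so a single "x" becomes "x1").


String: "vvvhzhhz"
Scanning for consecutive runs:
  'v' x 3
  'h' x 1
  'z' x 1
  'h' x 2
  'z' x 1
RLE = "v3h1z1h2z1"


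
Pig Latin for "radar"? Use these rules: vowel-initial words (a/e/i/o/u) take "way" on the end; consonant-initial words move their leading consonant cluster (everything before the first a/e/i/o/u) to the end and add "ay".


Word: "radar"
Starts with consonant(s) → move to end, add 'ay'
Consonant cluster: "r"
Pig Latin = "adarray"


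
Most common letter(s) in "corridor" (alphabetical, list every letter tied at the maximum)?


Word: "corridor"
Letter counts:
  'c': 1
  'd': 1
  'i': 1
  'o': 2
  'r': 3
Maximum count = 3
Most frequent = 'r' (3 times each)


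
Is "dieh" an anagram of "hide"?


Word 1: "hide" → sorted: dehi
Word 2: "dieh" → sorted: dehi
Same letters? dehi == dehi
Anagram = Yes


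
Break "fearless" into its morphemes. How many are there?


Word: "fearless"
Morphemes: fear | -less
Each morpheme carries meaning
= 2 morphemes


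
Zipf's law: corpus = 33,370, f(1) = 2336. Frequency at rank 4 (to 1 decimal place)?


Zipf's law: f(r) = f(1) / r
f(1) = 2336
f(4) = 2336 / 4
= 584.0 occurrences


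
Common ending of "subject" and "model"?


Word 1: "subject"
Word 2: "model"
Comparing from end:
  Pos -1: 't' != 'l' (stop)
LCS = "" (length 0)


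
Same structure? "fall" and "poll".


Pattern of "fall": [0, 1, 2, 2]
Pattern of "poll": [0, 1, 2, 2]
Patterns match
Same pattern = Yes


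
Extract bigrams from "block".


Word: "block" (length 5)
Number of bigrams = 5 - 2 + 1 = 4
  Position 0: "bl"
  Position 1: "lo"
  Position 2: "oc"
  Position 3: "ck"
Bigrams = "bl", "lo", "oc", "ck"


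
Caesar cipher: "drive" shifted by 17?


Word: "drive"
Shift: 17
Each letter → (letter + shift) mod 26:
  'd' (3) + 17 = 20 → 'u'
  'r' (17) + 17 = 8 → 'i'
  'i' (8) + 17 = 25 → 'z'
  'v' (21) + 17 = 12 → 'm'
  'e' (4) + 17 = 21 → 'v'
Result = "uizmv"


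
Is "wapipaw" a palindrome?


Word: "wapipaw"
Reversed: "wapipaw"
Forward == Backward? wapipaw == wapipaw
Palindrome = Yes


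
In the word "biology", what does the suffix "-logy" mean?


Suffix: -logy
Example: biology = bio- + -logy
Meaning = study of


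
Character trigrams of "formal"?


Word: "formal" (length 6)
Number of trigrams = 6 - 3 + 1 = 4
  Position 0: "for"
  Position 1: "orm"
  Position 2: "rma"
  Position 3: "mal"
Trigrams = "for", "orm", "rma", "mal"


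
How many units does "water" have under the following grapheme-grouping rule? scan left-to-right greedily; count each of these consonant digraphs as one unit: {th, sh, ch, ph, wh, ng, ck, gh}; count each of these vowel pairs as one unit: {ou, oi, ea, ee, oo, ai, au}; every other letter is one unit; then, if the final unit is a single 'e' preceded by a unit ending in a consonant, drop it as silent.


Word: "water" (5 letters)
Left-to-right scan:
  [1] 'w' (letter)
  [2] 'a' (letter)
  [3] 't' (letter)
  [4] 'e' (letter)
  [5] 'r' (letter)
Units from scan: 5
Sound units = 5 units


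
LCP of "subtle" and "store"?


Word 1: "subtle"
Word 2: "store"
Comparing from start:
  Pos 0: 's' == 's'
  Pos 1: 'u' != 't' (stop)
LCP = "s" (length 1)


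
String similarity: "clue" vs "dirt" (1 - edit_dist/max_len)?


Word 1: "clue" (length 4)
Word 2: "dirt" (length 4)
One optimal edit sequence:
  1. substitute 'c' -> 'd'  (+1)
  2. substitute 'l' -> 'i'  (+1)
  3. substitute 'u' -> 'r'  (+1)
  4. substitute 'e' -> 't'  (+1)
Edit distance = 4
Max length = max(4, 4) = 4
Similarity = 1 - 4/4
= 0.0000


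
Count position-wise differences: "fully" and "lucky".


Comparing character by character (same length = 5):
  Pos 0: 'f' vs 'l' !=
  Pos 1: 'u' vs 'u' =
  Pos 2: 'l' vs 'c' !=
  Pos 3: 'l' vs 'k' !=
  Pos 4: 'y' vs 'y' =
Hamming distance = 3


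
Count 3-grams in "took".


Word: "took" (length 4)
Number of 3-grams = length - 3 + 1 = 4 - 3 + 1
= 2


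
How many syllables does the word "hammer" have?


Word: "hammer"
Syllable breakdown: ham | mer
Counting: 2 parts
= 2 syllables


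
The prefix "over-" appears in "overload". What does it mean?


Prefix: over-
As in: overload -> over- + load
Meaning = excessive


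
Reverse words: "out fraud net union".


Original: "out fraud net union"
Words (1..n): out | fraud | net | union
Reversed (n..1): union | net | fraud | out
Result = "union net fraud out"


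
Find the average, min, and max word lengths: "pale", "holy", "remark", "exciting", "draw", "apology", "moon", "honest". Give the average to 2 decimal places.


Lengths: "pale"=4, "holy"=4, "remark"=6, "exciting"=8, "draw"=4, "apology"=7, "moon"=4, "honest"=6
Sum = 43, Count = 8
Average = 43/8 = 5.38
= avg=5.38, min=4, max=8


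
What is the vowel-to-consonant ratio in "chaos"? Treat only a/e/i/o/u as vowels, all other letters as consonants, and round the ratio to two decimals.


Word: "chaos"
Vowels (a,e,i,o,u): 2
Consonants: 3
Ratio = 2/3
= 0.67


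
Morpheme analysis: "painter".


Word: "painter"
Morphemes: paint + -er
Each morpheme carries meaning
= 2 morphemes


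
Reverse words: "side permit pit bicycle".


Original: "side permit pit bicycle"
Words (1..n): side | permit | pit | bicycle
Reversed (n..1): bicycle | pit | permit | side
Result = "bicycle pit permit side"


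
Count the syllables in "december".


Word: "december"
Syllable breakdown: de-cem-ber
Counting: 3 parts
= 3 syllables


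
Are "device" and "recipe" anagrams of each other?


Word 1: "device" → sorted: cdeeiv
Word 2: "recipe" → sorted: ceeipr
Same letters? cdeeiv != ceeipr
Anagram = No


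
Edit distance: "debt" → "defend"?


Word 1: "debt" (length 4)
Word 2: "defend" (length 6)
One optimal edit sequence (insert/delete/substitute each cost 1):
  1. keep 'd'
  2. insert 'e'  (+1)
  3. insert 'f'  (+1)
  4. keep 'e'
  5. substitute 'b' -> 'n'  (+1)
  6. substitute 't' -> 'd'  (+1)
Total edit operations: 4
Edit distance = 4


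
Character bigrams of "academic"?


Word: "academic" (length 8)
Number of bigrams = 8 - 2 + 1 = 7
  Position 0: "ac"
  Position 1: "ca"
  Position 2: "ad"
  Position 3: "de"
  Position 4: "em"
  Position 5: "mi"
  Position 6: "ic"
Bigrams = "ac", "ca", "ad", "de", "em", "mi", "ic"
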